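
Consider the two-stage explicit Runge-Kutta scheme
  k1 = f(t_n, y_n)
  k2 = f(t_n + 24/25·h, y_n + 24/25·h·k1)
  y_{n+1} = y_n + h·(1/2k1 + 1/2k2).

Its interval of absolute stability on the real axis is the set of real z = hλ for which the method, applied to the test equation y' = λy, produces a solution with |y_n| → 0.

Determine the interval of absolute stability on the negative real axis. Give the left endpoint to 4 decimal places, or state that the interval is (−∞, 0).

Set f=λy, z=hλ:
  k1=λy_n ⇒ h·k1=z·y_n;  k2=λ(1+24/25z)y_n ⇒ h·k2=z(1+24/25z)y_n
  y_{n+1}/y_n = 1 + 1/2z + 1/2z(1+24/25z) = 1 + z + 12/25z²
  so R(z) = 1 + z + 12/25z².

Need |R(x)|<1, x<0.
x=-1.7: |R|=0.6872
R=1: x+12/25x²=0 ⇒ x=−25/12=-2.0833; min R=1−1/(4·12/25)=0.4792>−1
Confirm numerically:
  x=-1.843: |R|=0.78739 <1
  x=-1.817: |R|=0.76771 <1
  x=-1.625: |R|=0.64250 <1
  x=-1.542: |R|=0.59933 <1
  x=-2.292: |R|=1.22957 >1
  x=-2.142: |R|=1.06032 >1
Stable set (-2.0833, 0).

(-2.0833, 0).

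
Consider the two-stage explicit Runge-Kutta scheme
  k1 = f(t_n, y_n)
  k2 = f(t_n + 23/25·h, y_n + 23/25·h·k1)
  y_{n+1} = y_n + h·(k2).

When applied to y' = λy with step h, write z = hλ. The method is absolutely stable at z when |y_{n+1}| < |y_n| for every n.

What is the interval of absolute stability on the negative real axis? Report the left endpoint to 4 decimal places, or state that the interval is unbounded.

On y'=λy, z=hλ:
  k1=λy_n ⇒ h·k1=z·y_n;  k2=λ(1+23/25z)y_n ⇒ h·k2=z(1+23/25z)y_n
  y_{n+1}/y_n = 1 + z(1+23/25z) = 1 + z + 23/25z²
  Hence R(z) = 1 + z + 23/25z².

Boundary: |R(x)|=1, x<0.
x=-1.71: |R|=1.9802
R=1: x+23/25x²=0 ⇒ x=−25/23=-1.0870; min R=1−1/(4·23/25)=0.7283>−1
Confirm numerically:
  x=-0.855: |R|=0.81754 <1
  x=-0.655: |R|=0.73970 <1
  x=-0.621: |R|=0.73379 <1
  x=-0.443: |R|=0.73755 <1
  x=-1.613: |R|=1.78063 >1
  x=-1.252: |R|=1.19010 >1
Stable set (-1.0870, 0).

z∈(-1.0870,0).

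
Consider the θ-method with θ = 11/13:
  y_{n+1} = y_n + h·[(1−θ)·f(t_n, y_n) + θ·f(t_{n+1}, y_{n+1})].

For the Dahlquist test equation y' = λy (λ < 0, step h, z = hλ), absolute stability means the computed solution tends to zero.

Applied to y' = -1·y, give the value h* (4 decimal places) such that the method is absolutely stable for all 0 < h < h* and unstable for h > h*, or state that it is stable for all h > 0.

Set f=λy, z=hλ:
  y_{n+1} = y_n + z·[2/13·y_n + 11/13·y_{n+1}] ⇒ (1 − 11/13z)y_{n+1} = (1 + 2/13z)y_n
  so R(z) = (1 + 2/13z)/(1 − 11/13z).

Boundary: |R(x)|=1, x<0.
x=-1.6: |R|=0.3203
x=-2: |R|=0.2571
x=-10: |R|=0.0569
x=-100: |R|=0.1680
θ=11/13≥1/2 ⇒ |1+2/13x|<|1−11/13x| ∀x<0 ⇒ interval (−∞,0).

interval (−∞, 0). Any h>0 works for λ=-1.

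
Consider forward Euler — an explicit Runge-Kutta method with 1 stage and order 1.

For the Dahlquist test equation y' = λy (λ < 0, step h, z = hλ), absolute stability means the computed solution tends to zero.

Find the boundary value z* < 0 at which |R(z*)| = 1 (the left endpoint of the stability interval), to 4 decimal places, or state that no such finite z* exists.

z* = -2.0000.

With y'=λy (z=hλ):
  order 1, 1-stage ⇒ R(z)=1+z
  (e.g. R(-0.47)=0.53000, |R|=0.53000)

Find x<0 with |R(x)|<1.
x=-0.47: |R|=0.5300
|R(-1.84)|=0.8400 |R(-1.78)|=0.7800 |R(-0.88)|=0.1200
Bisect:
  x_lo=-2.8469 |R|=1.8469  x_hi=-0.3156 |R|=0.6844
  mid=-1.58126 |R|=0.58126 →hi
  mid=-2.21409 |R|=1.21409 →lo
  mid=-1.89768 |R|=0.89768 →hi
  mid=-2.05589 |R|=1.05589 →lo
  mid=-1.97678 |R|=0.97678 →hi
  mid=-2.01633 |R|=1.01633 →lo
  mid=-1.99656 |R|=0.99656 →hi
  ...
  [-2.00011,-1.99996] ⇒ x*=-2.0000
So |R|<1 on (-2.0000, 0).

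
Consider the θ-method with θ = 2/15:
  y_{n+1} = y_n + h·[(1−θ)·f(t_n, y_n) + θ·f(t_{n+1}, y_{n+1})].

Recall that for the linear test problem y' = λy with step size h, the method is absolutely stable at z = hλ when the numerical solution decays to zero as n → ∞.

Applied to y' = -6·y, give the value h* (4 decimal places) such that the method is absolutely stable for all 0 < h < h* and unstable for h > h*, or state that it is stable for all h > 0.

(-2.7273,0); λ=-6 ⇒ h* = (30/11)/6 = 0.4545.

On y'=λy, z=hλ:
  y_{n+1} = y_n + z·[13/15·y_n + 2/15·y_{n+1}] ⇒ (1 − 2/15z)y_{n+1} = (1 + 13/15z)y_n
  Hence R(z) = (1 + 13/15z)/(1 − 2/15z).

Boundary: |R(x)|=1, x<0.
x=-0.58: |R|=0.4616
R=−1: 1+13/15x = −1+2/15x ⇒ -11/15x=2 ⇒ x=2/(-11/15)=-2.7273
Confirm numerically:
  x=-1.642: |R|=0.34708 <1
  x=-1.326: |R|=0.12678 <1
  x=-1.110: |R|=0.03310 <1
  x=-3.182: |R|=1.23413 >1
  x=-3.039: |R|=1.16268 >1
  x=-2.971: |R|=1.12802 >1
Stable set (-2.7273, 0).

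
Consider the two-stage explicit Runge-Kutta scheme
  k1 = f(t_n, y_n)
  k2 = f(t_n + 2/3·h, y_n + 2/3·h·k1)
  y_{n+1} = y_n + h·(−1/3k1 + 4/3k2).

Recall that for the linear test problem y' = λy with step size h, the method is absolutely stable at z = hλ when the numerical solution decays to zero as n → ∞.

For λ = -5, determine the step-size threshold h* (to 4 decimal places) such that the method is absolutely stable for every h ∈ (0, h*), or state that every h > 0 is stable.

(-1.1250,0); λ=-5 ⇒ h* = (9/8)/5 = 0.2250.

Set f=λy, z=hλ:
  k1=λy_n ⇒ h·k1=z·y_n;  k2=λ(1+2/3z)y_n ⇒ h·k2=z(1+2/3z)y_n
  y_{n+1}/y_n = 1 − 1/3z + 4/3z(1+2/3z) = 1 + z + 8/9z²
  R(z) = 1 + z + 8/9z².

Solve |R(x)|<1 on ℝ⁻.
x=-1.21: |R|=1.0914
R=1: x+8/9x²=0 ⇒ x=−9/8=-1.1250; min R=1−1/(4·8/9)=0.7188>−1
Confirm numerically:
  x=-1.082: |R|=0.95864 <1
  x=-0.944: |R|=0.84812 <1
  x=-0.729: |R|=0.74339 <1
  x=-1.688: |R|=1.84475 >1
  x=-1.527: |R|=1.54565 >1
  x=-1.484: |R|=1.47356 >1
Stable set (-1.1250, 0).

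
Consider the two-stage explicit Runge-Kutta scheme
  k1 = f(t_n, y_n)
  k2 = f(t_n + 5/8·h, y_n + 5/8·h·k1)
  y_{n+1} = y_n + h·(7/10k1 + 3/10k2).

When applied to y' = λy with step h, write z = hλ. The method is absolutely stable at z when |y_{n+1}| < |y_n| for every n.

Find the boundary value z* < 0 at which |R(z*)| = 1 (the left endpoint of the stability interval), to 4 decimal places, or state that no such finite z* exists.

z* = -5.3333.

On y'=λy, z=hλ:
  k1=λy_n ⇒ h·k1=z·y_n;  k2=λ(1+5/8z)y_n ⇒ h·k2=z(1+5/8z)y_n
  y_{n+1}/y_n = 1 + 7/10z + 3/10z(1+5/8z) = 1 + z + 3/16z²
  Hence R(z) = 1 + z + 3/16z².

Boundary: |R(x)|=1, x<0.
x=-1.71: |R|=0.1617
R=1: x+3/16x²=0 ⇒ x=−16/3=-5.3333; min R=1−1/(4·3/16)=-0.3333>−1
Confirm numerically:
  x=-4.281: |R|=0.15531 <1
  x=-3.705: |R|=0.13118 <1
  x=-3.547: |R|=0.18802 <1
  x=-2.945: |R|=0.31881 <1
  x=-5.882: |R|=1.60511 >1
  x=-5.866: |R|=1.58587 >1
Interval (-5.3333, 0).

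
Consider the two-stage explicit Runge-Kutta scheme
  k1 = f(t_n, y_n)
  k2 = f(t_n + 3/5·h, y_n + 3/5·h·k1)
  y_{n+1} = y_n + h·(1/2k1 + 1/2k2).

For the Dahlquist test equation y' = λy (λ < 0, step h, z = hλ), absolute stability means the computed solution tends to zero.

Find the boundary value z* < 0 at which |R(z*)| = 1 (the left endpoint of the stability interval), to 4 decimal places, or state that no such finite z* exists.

With y'=λy (z=hλ):
  k1=λy_n ⇒ h·k1=z·y_n;  k2=λ(1+3/5z)y_n ⇒ h·k2=z(1+3/5z)y_n
  y_{n+1}/y_n = 1 + 1/2z + 1/2z(1+3/5z) = 1 + z + 3/10z²
  ⇒ R(z) = 1 + z + 3/10z².

Need |R(x)|<1, x<0.
x=-1.14: |R|=0.2499
R=1: x+3/10x²=0 ⇒ x=−10/3=-3.3333; min R=1−1/(4·3/10)=0.1667>−1
Confirm numerically:
  x=-2.840: |R|=0.57968 <1
  x=-2.094: |R|=0.22145 <1
  x=-1.968: |R|=0.19391 <1
  x=-3.887: |R|=1.64563 >1
  x=-3.469: |R|=1.14119 >1
Interval (-3.3333, 0).

left endpoint -3.3333.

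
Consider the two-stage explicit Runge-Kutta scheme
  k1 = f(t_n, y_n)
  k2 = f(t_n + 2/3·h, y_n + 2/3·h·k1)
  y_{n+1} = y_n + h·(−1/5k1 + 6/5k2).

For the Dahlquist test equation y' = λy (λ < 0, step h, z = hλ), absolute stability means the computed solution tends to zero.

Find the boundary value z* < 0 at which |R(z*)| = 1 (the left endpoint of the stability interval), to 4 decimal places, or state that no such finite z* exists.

left endpoint -1.2500.

Set f=λy, z=hλ:
  k1=λy_n ⇒ h·k1=z·y_n;  k2=λ(1+2/3z)y_n ⇒ h·k2=z(1+2/3z)y_n
  y_{n+1}/y_n = 1 − 1/5z + 6/5z(1+2/3z) = 1 + z + 4/5z²
  so R(z) = 1 + z + 4/5z².

Solve |R(x)|<1 on ℝ⁻.
x=-1.56: |R|=1.3869
R=1: x+4/5x²=0 ⇒ x=−5/4=-1.2500; min R=1−1/(4·4/5)=0.6875>−1
Confirm numerically:
  x=-1.034: |R|=0.82132 <1
  x=-0.933: |R|=0.76339 <1
  x=-0.628: |R|=0.68751 <1
  x=-1.495: |R|=1.29302 >1
  x=-1.401: |R|=1.16924 >1
Stable set (-1.2500, 0).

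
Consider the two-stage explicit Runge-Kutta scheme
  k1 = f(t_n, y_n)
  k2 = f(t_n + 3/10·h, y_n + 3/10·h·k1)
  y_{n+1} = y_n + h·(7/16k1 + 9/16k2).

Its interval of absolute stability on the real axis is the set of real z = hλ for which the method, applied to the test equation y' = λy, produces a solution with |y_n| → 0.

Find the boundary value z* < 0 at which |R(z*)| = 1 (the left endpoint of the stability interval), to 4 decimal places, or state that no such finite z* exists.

Set f=λy, z=hλ:
  k1=λy_n ⇒ h·k1=z·y_n;  k2=λ(1+3/10z)y_n ⇒ h·k2=z(1+3/10z)y_n
  y_{n+1}/y_n = 1 + 7/16z + 9/16z(1+3/10z) = 1 + z + 27/160z²
  Hence R(z) = 1 + z + 27/160z².

Find x<0 with |R(x)|<1.
x=-0.42: |R|=0.6098
R=1: x+27/160x²=0 ⇒ x=−160/27=-5.9259; min R=1−1/(4·27/160)=-0.4815>−1
Confirm numerically:
  x=-5.345: |R|=0.47602 <1
  x=-4.502: |R|=0.08177 <1
  x=-3.024: |R|=0.48085 <1
  x=-2.420: |R|=0.43173 <1
  x=-6.445: |R|=1.56454 >1
  x=-6.211: |R|=1.29879 >1
So |R|<1 on (-5.9259, 0).

left endpoint -5.9259.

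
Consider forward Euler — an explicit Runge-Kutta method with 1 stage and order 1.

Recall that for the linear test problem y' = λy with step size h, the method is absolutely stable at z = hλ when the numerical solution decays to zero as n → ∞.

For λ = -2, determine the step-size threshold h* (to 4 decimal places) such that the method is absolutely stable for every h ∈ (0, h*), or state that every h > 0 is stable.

Test eqn y'=λy, z=hλ:
  order 1, 1-stage ⇒ R(z)=1+z
  (e.g. R(-0.34)=0.66000, |R|=0.66000)

Need |R(x)|<1, x<0.
x=-0.34: |R|=0.6600
|R(-2.18)|=1.1800 |R(-2.11)|=1.1100 |R(-1.25)|=0.2500
Bisect:
  x_lo=-2.3736 |R|=1.3736  x_hi=-0.2524 |R|=0.7476
  mid=-1.31296 |R|=0.31296 →hi
  mid=-1.84327 |R|=0.84327 →hi
  mid=-2.10842 |R|=1.10842 →lo
  mid=-1.97584 |R|=0.97584 →hi
  mid=-2.04213 |R|=1.04213 →lo
  mid=-2.00899 |R|=1.00899 →lo
  mid=-1.99242 |R|=0.99242 →hi
  mid=-2.00070 |R|=1.00070 →lo
  mid=-1.99656 |R|=0.99656 →hi
  mid=-1.99863 |R|=0.99863 →hi
  ...
  [-2.00005,-1.99992] ⇒ x*=-2.0000
Interval (-2.0000, 0).

(-2.0000,0); λ=-2 ⇒ h* = 1.0000.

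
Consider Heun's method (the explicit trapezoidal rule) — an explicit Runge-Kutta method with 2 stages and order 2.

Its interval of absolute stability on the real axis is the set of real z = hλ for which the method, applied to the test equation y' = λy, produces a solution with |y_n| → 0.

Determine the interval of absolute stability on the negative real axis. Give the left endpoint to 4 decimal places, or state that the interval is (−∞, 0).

With y'=λy (z=hλ):
  order 2, 2-stage ⇒ R(z)=1+z+z^2/2
  (e.g. R(-1.04)=0.50080, |R|=0.50080)

Solve |R(x)|<1 on ℝ⁻.
x=-1.04: |R|=0.5008
|R(-2.08)|=1.0832 |R(-1.8)|=0.8200 |R(-1.49)|=0.6200
Bisect:
  x_lo=-2.7161 |R|=1.9726  x_hi=-0.2501 |R|=0.7812
  mid=-1.48312 |R|=0.61670 →hi
  mid=-2.09962 |R|=1.10459 →lo
  mid=-1.79137 |R|=0.81313 →hi
  mid=-1.94550 |R|=0.94698 →hi
  mid=-2.02256 |R|=1.02282 →lo
  mid=-1.98403 |R|=0.98416 →hi
  mid=-2.00329 |R|=1.00330 →lo
  mid=-1.99366 |R|=0.99368 →hi
  mid=-1.99848 |R|=0.99848 →hi
  mid=-2.00089 |R|=1.00089 →lo
  ...
  [-2.00013,-1.99998] ⇒ x*=-2.0000
Stable set (-2.0000, 0).

(-2.0000, 0).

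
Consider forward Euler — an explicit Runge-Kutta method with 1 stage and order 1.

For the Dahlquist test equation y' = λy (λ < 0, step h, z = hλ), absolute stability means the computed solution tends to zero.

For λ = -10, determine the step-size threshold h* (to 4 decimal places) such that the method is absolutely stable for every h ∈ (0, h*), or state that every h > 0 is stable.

Set f=λy, z=hλ:
  order 1, 1-stage ⇒ R(z)=1+z
  (e.g. R(-1.71)=-0.71000, |R|=0.71000)

Boundary: |R(x)|=1, x<0.
x=-1.71: |R|=0.7100
|R(-1.78)|=0.7800 |R(-1.69)|=0.6900 |R(-1.42)|=0.4200
Bisect:
  x_lo=-2.4124 |R|=1.4124  x_hi=-0.2529 |R|=0.7471
  mid=-1.33265 |R|=0.33265 →hi
  mid=-1.87252 |R|=0.87252 →hi
  mid=-2.14246 |R|=1.14246 →lo
  mid=-2.00749 |R|=1.00749 →lo
  mid=-1.94001 |R|=0.94001 →hi
  mid=-1.97375 |R|=0.97375 →hi
  mid=-1.99062 |R|=0.99062 →hi
  ...
  [-2.00011,-1.99998] ⇒ x*=-2.0000
So |R|<1 on (-2.0000, 0).

(-2.0000,0); λ=-10 ⇒ h* = 0.2000.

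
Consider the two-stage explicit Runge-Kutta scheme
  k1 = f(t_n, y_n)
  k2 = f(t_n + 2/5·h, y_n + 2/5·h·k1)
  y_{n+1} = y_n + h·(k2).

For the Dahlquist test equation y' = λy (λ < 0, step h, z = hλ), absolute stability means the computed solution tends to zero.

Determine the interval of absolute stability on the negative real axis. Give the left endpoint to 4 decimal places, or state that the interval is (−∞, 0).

With y'=λy (z=hλ):
  k1=λy_n ⇒ h·k1=z·y_n;  k2=λ(1+2/5z)y_n ⇒ h·k2=z(1+2/5z)y_n
  y_{n+1}/y_n = 1 + z(1+2/5z) = 1 + z + 2/5z²
  so R(z) = 1 + z + 2/5z².

Boundary: |R(x)|=1, x<0.
x=-0.43: |R|=0.6440
R=1: x+2/5x²=0 ⇒ x=−5/2=-2.5000; min R=1−1/(4·2/5)=0.3750>−1
Confirm numerically:
  x=-2.112: |R|=0.67222 <1
  x=-1.840: |R|=0.51424 <1
  x=-1.304: |R|=0.37617 <1
  x=-2.607: |R|=1.11158 >1
  x=-2.568: |R|=1.06985 >1
Interval (-2.5000, 0).

z∈(-2.5000,0).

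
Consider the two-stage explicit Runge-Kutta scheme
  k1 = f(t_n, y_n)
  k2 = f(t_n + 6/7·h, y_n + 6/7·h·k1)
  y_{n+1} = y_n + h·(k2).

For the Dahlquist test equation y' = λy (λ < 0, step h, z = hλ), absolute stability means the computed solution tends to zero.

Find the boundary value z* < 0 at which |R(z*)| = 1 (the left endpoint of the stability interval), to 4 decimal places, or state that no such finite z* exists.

left endpoint -1.1667.

Set f=λy, z=hλ:
  k1=λy_n ⇒ h·k1=z·y_n;  k2=λ(1+6/7z)y_n ⇒ h·k2=z(1+6/7z)y_n
  y_{n+1}/y_n = 1 + z(1+6/7z) = 1 + z + 6/7z²
  Hence R(z) = 1 + z + 6/7z².

Boundary: |R(x)|=1, x<0.
x=-1.14: |R|=0.9739
R=1: x+6/7x²=0 ⇒ x=−7/6=-1.1667; min R=1−1/(4·6/7)=0.7083>−1
Confirm numerically:
  x=-1.112: |R|=0.94789 <1
  x=-1.057: |R|=0.90064 <1
  x=-0.788: |R|=0.74424 <1
  x=-0.523: |R|=0.71145 <1
  x=-1.496: |R|=1.42230 >1
  x=-1.410: |R|=1.29409 >1
  x=-1.208: |R|=1.04280 >1
Stable set (-1.1667, 0).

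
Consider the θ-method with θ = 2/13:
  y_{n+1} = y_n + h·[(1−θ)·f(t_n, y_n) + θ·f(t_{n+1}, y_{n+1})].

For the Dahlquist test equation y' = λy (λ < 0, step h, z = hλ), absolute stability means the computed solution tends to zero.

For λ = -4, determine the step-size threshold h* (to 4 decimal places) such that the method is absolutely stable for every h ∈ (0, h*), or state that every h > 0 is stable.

(-2.8889,0); λ=-4 ⇒ h* = (26/9)/4 = 0.7222.

On y'=λy, z=hλ:
  y_{n+1} = y_n + z·[11/13·y_n + 2/13·y_{n+1}] ⇒ (1 − 2/13z)y_{n+1} = (1 + 11/13z)y_n
  so R(z) = (1 + 11/13z)/(1 − 2/13z).

Need |R(x)|<1, x<0.
x=-1.45: |R|=0.1855
R=−1: 1+11/13x = −1+2/13x ⇒ -9/13x=2 ⇒ x=2/(-9/13)=-2.8889
Confirm numerically:
  x=-2.580: |R|=0.84692 <1
  x=-1.582: |R|=0.27233 <1
  x=-1.550: |R|=0.25155 <1
  x=-1.277: |R|=0.06731 <1
  x=-3.360: |R|=1.21501 >1
  x=-3.153: |R|=1.12312 >1
Stable set (-2.8889, 0).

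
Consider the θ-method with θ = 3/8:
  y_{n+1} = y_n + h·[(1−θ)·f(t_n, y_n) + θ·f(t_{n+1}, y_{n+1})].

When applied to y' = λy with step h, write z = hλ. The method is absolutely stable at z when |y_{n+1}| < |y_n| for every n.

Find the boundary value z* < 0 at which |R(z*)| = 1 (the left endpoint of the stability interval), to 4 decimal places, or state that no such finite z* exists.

z* = -8.0000.

With y'=λy (z=hλ):
  y_{n+1} = y_n + z·[5/8·y_n + 3/8·y_{n+1}] ⇒ (1 − 3/8z)y_{n+1} = (1 + 5/8z)y_n
  so R(z) = (1 + 5/8z)/(1 − 3/8z).

Find x<0 with |R(x)|<1.
x=-0.94: |R|=0.3050
R=−1: 1+5/8x = −1+3/8x ⇒ -1/4x=2 ⇒ x=2/(-1/4)=-8.0000
Confirm numerically:
  x=-6.516: |R|=0.89226 <1
  x=-5.899: |R|=0.83648 <1
  x=-4.755: |R|=0.70851 <1
  x=-8.471: |R|=1.02819 >1
  x=-8.192: |R|=1.01179 >1
  x=-8.038: |R|=1.00237 >1
So |R|<1 on (-8.0000, 0).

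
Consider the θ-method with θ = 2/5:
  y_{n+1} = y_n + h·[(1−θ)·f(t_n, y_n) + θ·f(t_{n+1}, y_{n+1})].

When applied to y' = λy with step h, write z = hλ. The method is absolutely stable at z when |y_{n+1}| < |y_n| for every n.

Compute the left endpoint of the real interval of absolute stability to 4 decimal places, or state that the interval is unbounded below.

On y'=λy, z=hλ:
  y_{n+1} = y_n + z·[3/5·y_n + 2/5·y_{n+1}] ⇒ (1 − 2/5z)y_{n+1} = (1 + 3/5z)y_n
  ⇒ R(z) = (1 + 3/5z)/(1 − 2/5z).

Boundary: |R(x)|=1, x<0.
x=-0.76: |R|=0.4172
R=−1: 1+3/5x = −1+2/5x ⇒ -1/5x=2 ⇒ x=2/(-1/5)=-10.0000
Confirm numerically:
  x=-9.580: |R|=0.98262 <1
  x=-6.198: |R|=0.78144 <1
  x=-6.123: |R|=0.77519 <1
  x=-5.847: |R|=0.75123 <1
  x=-10.538: |R|=1.02063 >1
  x=-10.134: |R|=1.00530 >1
Stable set (-10.0000, 0).

z* = -10.0000.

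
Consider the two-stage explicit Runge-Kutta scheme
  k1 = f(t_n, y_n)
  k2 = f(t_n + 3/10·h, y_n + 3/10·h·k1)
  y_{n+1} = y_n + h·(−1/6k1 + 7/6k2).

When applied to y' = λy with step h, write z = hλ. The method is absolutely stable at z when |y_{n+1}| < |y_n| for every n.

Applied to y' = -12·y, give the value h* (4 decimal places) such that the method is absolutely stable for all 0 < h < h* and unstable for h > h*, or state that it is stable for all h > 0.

(-2.8571,0); λ=-12 ⇒ h* = (20/7)/12 = 0.2381.

Test eqn y'=λy, z=hλ:
  k1=λy_n ⇒ h·k1=z·y_n;  k2=λ(1+3/10z)y_n ⇒ h·k2=z(1+3/10z)y_n
  y_{n+1}/y_n = 1 − 1/6z + 7/6z(1+3/10z) = 1 + z + 7/20z²
  so R(z) = 1 + z + 7/20z².

Need |R(x)|<1, x<0.
x=-0.69: |R|=0.4766
R=1: x+7/20x²=0 ⇒ x=−20/7=-2.8571; min R=1−1/(4·7/20)=0.2857>−1
Confirm numerically:
  x=-1.968: |R|=0.38756 <1
  x=-1.641: |R|=0.30151 <1
  x=-1.218: |R|=0.30123 <1
  x=-3.221: |R|=1.41019 >1
  x=-3.195: |R|=1.37781 >1
Interval (-2.8571, 0).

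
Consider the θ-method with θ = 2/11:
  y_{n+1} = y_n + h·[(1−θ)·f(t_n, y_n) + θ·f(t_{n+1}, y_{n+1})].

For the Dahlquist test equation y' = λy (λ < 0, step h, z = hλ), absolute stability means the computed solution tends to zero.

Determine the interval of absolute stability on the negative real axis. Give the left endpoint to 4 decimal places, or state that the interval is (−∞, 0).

z∈(-3.1429,0).

On y'=λy, z=hλ:
  y_{n+1} = y_n + z·[9/11·y_n + 2/11·y_{n+1}] ⇒ (1 − 2/11z)y_{n+1} = (1 + 9/11z)y_n
  ⇒ R(z) = (1 + 9/11z)/(1 − 2/11z).

Boundary: |R(x)|=1, x<0.
x=-1.1: |R|=0.0833
R=−1: 1+9/11x = −1+2/11x ⇒ -7/11x=2 ⇒ x=2/(-7/11)=-3.1429
Confirm numerically:
  x=-2.867: |R|=0.88461 <1
  x=-2.651: |R|=0.78880 <1
  x=-2.054: |R|=0.49550 <1
  x=-3.707: |R|=1.21446 >1
  x=-3.248: |R|=1.04207 >1
So |R|<1 on (-3.1429, 0).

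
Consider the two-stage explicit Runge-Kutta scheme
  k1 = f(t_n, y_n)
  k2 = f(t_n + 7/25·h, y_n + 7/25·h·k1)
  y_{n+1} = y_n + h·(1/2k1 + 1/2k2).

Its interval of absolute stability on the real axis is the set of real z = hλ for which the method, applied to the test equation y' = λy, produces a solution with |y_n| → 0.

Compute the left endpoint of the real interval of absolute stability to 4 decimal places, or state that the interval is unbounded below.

left endpoint -7.1429.

Test eqn y'=λy, z=hλ:
  k1=λy_n ⇒ h·k1=z·y_n;  k2=λ(1+7/25z)y_n ⇒ h·k2=z(1+7/25z)y_n
  y_{n+1}/y_n = 1 + 1/2z + 1/2z(1+7/25z) = 1 + z + 7/50z²
  R(z) = 1 + z + 7/50z².

Find x<0 with |R(x)|<1.
x=-0.96: |R|=0.1690
R=1: x+7/50x²=0 ⇒ x=−50/7=-7.1429; min R=1−1/(4·7/50)=-0.7857>−1
Confirm numerically:
  x=-6.811: |R|=0.68356 <1
  x=-6.360: |R|=0.30294 <1
  x=-5.797: |R|=0.09227 <1
  x=-7.474: |R|=1.34649 >1
  x=-7.262: |R|=1.12113 >1
  x=-7.179: |R|=1.03633 >1
Interval (-7.1429, 0).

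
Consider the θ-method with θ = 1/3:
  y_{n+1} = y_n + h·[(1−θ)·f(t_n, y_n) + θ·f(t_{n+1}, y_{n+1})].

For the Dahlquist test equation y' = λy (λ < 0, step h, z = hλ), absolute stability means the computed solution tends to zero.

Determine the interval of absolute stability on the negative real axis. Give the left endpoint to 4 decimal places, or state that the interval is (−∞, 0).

Set f=λy, z=hλ:
  y_{n+1} = y_n + z·[2/3·y_n + 1/3·y_{n+1}] ⇒ (1 − 1/3z)y_{n+1} = (1 + 2/3z)y_n
  Hence R(z) = (1 + 2/3z)/(1 − 1/3z).

Boundary: |R(x)|=1, x<0.
x=-1.14: |R|=0.1739
R=−1: 1+2/3x = −1+1/3x ⇒ -1/3x=2 ⇒ x=2/(-1/3)=-6.0000
Confirm numerically:
  x=-4.598: |R|=0.81548 <1
  x=-4.587: |R|=0.81376 <1
  x=-4.008: |R|=0.71575 <1
  x=-3.618: |R|=0.64007 <1
  x=-6.266: |R|=1.02871 >1
  x=-6.244: |R|=1.02640 >1
Stable set (-6.0000, 0).

z∈(-6.0000,0).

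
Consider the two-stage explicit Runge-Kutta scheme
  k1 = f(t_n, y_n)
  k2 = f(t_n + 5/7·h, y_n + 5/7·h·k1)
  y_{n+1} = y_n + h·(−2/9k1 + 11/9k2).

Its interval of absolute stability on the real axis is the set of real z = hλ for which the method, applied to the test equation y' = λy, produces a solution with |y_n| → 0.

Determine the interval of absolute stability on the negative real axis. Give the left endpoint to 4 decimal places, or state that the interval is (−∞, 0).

Test eqn y'=λy, z=hλ:
  k1=λy_n ⇒ h·k1=z·y_n;  k2=λ(1+5/7z)y_n ⇒ h·k2=z(1+5/7z)y_n
  y_{n+1}/y_n = 1 − 2/9z + 11/9z(1+5/7z) = 1 + z + 55/63z²
  ⇒ R(z) = 1 + z + 55/63z².

Need |R(x)|<1, x<0.
x=-0.52: |R|=0.7161
R=1: x+55/63x²=0 ⇒ x=−63/55=-1.1455; min R=1−1/(4·55/63)=0.7136>−1
Confirm numerically:
  x=-1.071: |R|=0.93038 <1
  x=-1.055: |R|=0.91669 <1
  x=-0.686: |R|=0.72484 <1
  x=-1.672: |R|=1.76859 >1
  x=-1.594: |R|=1.62419 >1
  x=-1.190: |R|=1.04628 >1
So |R|<1 on (-1.1455, 0).

(-1.1455, 0).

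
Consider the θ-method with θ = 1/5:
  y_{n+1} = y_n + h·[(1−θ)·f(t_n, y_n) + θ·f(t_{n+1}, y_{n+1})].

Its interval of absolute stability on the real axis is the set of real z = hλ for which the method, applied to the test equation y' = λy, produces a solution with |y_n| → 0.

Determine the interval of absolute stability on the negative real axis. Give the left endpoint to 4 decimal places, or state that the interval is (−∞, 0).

(-3.3333, 0).

Set f=λy, z=hλ:
  y_{n+1} = y_n + z·[4/5·y_n + 1/5·y_{n+1}] ⇒ (1 − 1/5z)y_{n+1} = (1 + 4/5z)y_n
  ⇒ R(z) = (1 + 4/5z)/(1 − 1/5z).

Boundary: |R(x)|=1, x<0.
x=-1.46: |R|=0.1300
R=−1: 1+4/5x = −1+1/5x ⇒ -3/5x=2 ⇒ x=2/(-3/5)=-3.3333
Confirm numerically:
  x=-2.145: |R|=0.50105 <1
  x=-2.131: |R|=0.49418 <1
  x=-2.094: |R|=0.47590 <1
  x=-3.920: |R|=1.19731 >1
  x=-3.820: |R|=1.16553 >1
Stable set (-3.3333, 0).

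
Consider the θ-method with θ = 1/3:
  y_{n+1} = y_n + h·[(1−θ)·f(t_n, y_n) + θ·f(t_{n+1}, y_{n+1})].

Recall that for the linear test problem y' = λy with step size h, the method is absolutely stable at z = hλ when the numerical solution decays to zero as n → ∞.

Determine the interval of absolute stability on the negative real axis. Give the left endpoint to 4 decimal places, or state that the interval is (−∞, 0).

Test eqn y'=λy, z=hλ:
  y_{n+1} = y_n + z·[2/3·y_n + 1/3·y_{n+1}] ⇒ (1 − 1/3z)y_{n+1} = (1 + 2/3z)y_n
  R(z) = (1 + 2/3z)/(1 − 1/3z).

Find x<0 with |R(x)|<1.
x=-0.52: |R|=0.5568
R=−1: 1+2/3x = −1+1/3x ⇒ -1/3x=2 ⇒ x=2/(-1/3)=-6.0000
Confirm numerically:
  x=-4.903: |R|=0.86119 <1
  x=-4.896: |R|=0.86018 <1
  x=-4.864: |R|=0.85554 <1
  x=-3.023: |R|=0.50573 <1
  x=-6.222: |R|=1.02407 >1
  x=-6.187: |R|=1.02035 >1
Stable set (-6.0000, 0).

z∈(-6.0000,0).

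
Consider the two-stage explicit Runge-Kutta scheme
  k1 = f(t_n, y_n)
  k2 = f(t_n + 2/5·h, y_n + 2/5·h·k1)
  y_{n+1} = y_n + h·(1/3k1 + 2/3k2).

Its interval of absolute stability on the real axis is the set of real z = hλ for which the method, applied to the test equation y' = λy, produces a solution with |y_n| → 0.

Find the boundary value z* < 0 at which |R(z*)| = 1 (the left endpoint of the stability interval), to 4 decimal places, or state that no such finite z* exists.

With y'=λy (z=hλ):
  k1=λy_n ⇒ h·k1=z·y_n;  k2=λ(1+2/5z)y_n ⇒ h·k2=z(1+2/5z)y_n
  y_{n+1}/y_n = 1 + 1/3z + 2/3z(1+2/5z) = 1 + z + 4/15z²
  R(z) = 1 + z + 4/15z².

Boundary: |R(x)|=1, x<0.
x=-0.49: |R|=0.5740
R=1: x+4/15x²=0 ⇒ x=−15/4=-3.7500; min R=1−1/(4·4/15)=0.0625>−1
Confirm numerically:
  x=-3.327: |R|=0.62471 <1
  x=-2.762: |R|=0.27231 <1
  x=-2.118: |R|=0.07825 <1
  x=-4.151: |R|=1.44388 >1
  x=-3.900: |R|=1.15600 >1
So |R|<1 on (-3.7500, 0).

left endpoint -3.7500.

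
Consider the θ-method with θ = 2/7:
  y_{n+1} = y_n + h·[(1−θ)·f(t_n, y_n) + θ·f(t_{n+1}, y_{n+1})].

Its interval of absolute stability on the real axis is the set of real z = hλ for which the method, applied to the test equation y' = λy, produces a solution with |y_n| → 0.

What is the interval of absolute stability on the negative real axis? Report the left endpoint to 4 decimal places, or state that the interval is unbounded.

(-4.6667, 0).

On y'=λy, z=hλ:
  y_{n+1} = y_n + z·[5/7·y_n + 2/7·y_{n+1}] ⇒ (1 − 2/7z)y_{n+1} = (1 + 5/7z)y_n
  R(z) = (1 + 5/7z)/(1 − 2/7z).

Solve |R(x)|<1 on ℝ⁻.
x=-1.66: |R|=0.1260
R=−1: 1+5/7x = −1+2/7x ⇒ -3/7x=2 ⇒ x=2/(-3/7)=-4.6667
Confirm numerically:
  x=-3.476: |R|=0.74398 <1
  x=-2.707: |R|=0.52642 <1
  x=-2.462: |R|=0.44532 <1
  x=-2.292: |R|=0.38501 <1
  x=-5.190: |R|=1.09033 >1
  x=-5.010: |R|=1.06052 >1
  x=-4.999: |R|=1.05865 >1
Interval (-4.6667, 0).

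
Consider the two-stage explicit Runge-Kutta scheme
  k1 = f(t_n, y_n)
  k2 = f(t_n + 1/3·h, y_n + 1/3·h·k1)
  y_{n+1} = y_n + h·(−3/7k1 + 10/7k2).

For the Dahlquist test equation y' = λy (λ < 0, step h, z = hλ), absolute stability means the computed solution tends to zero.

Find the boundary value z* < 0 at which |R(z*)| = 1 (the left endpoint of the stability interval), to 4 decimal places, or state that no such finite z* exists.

With y'=λy (z=hλ):
  k1=λy_n ⇒ h·k1=z·y_n;  k2=λ(1+1/3z)y_n ⇒ h·k2=z(1+1/3z)y_n
  y_{n+1}/y_n = 1 − 3/7z + 10/7z(1+1/3z) = 1 + z + 10/21z²
  Hence R(z) = 1 + z + 10/21z².

Boundary: |R(x)|=1, x<0.
x=-0.77: |R|=0.5123
R=1: x+10/21x²=0 ⇒ x=−21/10=-2.1000; min R=1−1/(4·10/21)=0.4750>−1
Confirm numerically:
  x=-1.892: |R|=0.81260 <1
  x=-1.700: |R|=0.67619 <1
  x=-1.260: |R|=0.49600 <1
  x=-2.614: |R|=1.63981 >1
  x=-2.613: |R|=1.63832 >1
  x=-2.152: |R|=1.05329 >1
Stable set (-2.1000, 0).

left endpoint -2.1000.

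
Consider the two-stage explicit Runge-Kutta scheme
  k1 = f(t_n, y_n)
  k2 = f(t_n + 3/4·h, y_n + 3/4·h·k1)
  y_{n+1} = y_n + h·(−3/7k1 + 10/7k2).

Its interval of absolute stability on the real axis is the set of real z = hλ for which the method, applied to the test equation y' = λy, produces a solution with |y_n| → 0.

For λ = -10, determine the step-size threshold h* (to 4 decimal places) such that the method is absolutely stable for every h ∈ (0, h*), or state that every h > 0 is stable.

On y'=λy, z=hλ:
  k1=λy_n ⇒ h·k1=z·y_n;  k2=λ(1+3/4z)y_n ⇒ h·k2=z(1+3/4z)y_n
  y_{n+1}/y_n = 1 − 3/7z + 10/7z(1+3/4z) = 1 + z + 15/14z²
  ⇒ R(z) = 1 + z + 15/14z².

Need |R(x)|<1, x<0.
x=-0.39: |R|=0.7730
R=1: x+15/14x²=0 ⇒ x=−14/15=-0.9333; min R=1−1/(4·15/14)=0.7667>−1
Confirm numerically:
  x=-0.775: |R|=0.86853 <1
  x=-0.446: |R|=0.76712 <1
  x=-0.397: |R|=0.77187 <1
  x=-1.500: |R|=1.91071 >1
  x=-1.428: |R|=1.75684 >1
  x=-0.983: |R|=1.05231 >1
Interval (-0.9333, 0).

(-0.9333,0); λ=-10 ⇒ h* = (14/15)/10 = 0.0933.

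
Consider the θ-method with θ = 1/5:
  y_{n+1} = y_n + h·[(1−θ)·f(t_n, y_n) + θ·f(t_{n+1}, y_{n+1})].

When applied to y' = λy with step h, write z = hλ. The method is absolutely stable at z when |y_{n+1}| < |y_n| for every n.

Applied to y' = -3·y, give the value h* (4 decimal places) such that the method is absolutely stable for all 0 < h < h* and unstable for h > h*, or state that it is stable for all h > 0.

With y'=λy (z=hλ):
  y_{n+1} = y_n + z·[4/5·y_n + 1/5·y_{n+1}] ⇒ (1 − 1/5z)y_{n+1} = (1 + 4/5z)y_n
  R(z) = (1 + 4/5z)/(1 − 1/5z).

Boundary: |R(x)|=1, x<0.
x=-1: |R|=0.1667
R=−1: 1+4/5x = −1+1/5x ⇒ -3/5x=2 ⇒ x=2/(-3/5)=-3.3333
Confirm numerically:
  x=-2.446: |R|=0.64249 <1
  x=-2.408: |R|=0.62527 <1
  x=-1.520: |R|=0.16564 <1
  x=-1.442: |R|=0.11922 <1
  x=-3.909: |R|=1.19385 >1
  x=-3.530: |R|=1.06917 >1
So |R|<1 on (-3.3333, 0).

(-3.3333,0); λ=-3 ⇒ h* = (10/3)/3 = 1.1111.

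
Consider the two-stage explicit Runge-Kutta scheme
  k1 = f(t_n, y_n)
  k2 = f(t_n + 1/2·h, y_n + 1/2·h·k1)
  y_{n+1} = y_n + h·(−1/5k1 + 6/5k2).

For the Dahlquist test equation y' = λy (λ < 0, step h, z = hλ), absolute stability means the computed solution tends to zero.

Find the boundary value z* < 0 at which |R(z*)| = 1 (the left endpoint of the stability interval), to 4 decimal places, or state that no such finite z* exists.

left endpoint -1.6667.

With y'=λy (z=hλ):
  k1=λy_n ⇒ h·k1=z·y_n;  k2=λ(1+1/2z)y_n ⇒ h·k2=z(1+1/2z)y_n
  y_{n+1}/y_n = 1 − 1/5z + 6/5z(1+1/2z) = 1 + z + 3/5z²
  Hence R(z) = 1 + z + 3/5z².

Need |R(x)|<1, x<0.
x=-1.08: |R|=0.6198
R=1: x+3/5x²=0 ⇒ x=−5/3=-1.6667; min R=1−1/(4·3/5)=0.5833>−1
Confirm numerically:
  x=-1.615: |R|=0.94993 <1
  x=-0.951: |R|=0.59164 <1
  x=-0.876: |R|=0.58443 <1
  x=-2.154: |R|=1.62983 >1
  x=-1.912: |R|=1.28145 >1
  x=-1.817: |R|=1.16389 >1
So |R|<1 on (-1.6667, 0).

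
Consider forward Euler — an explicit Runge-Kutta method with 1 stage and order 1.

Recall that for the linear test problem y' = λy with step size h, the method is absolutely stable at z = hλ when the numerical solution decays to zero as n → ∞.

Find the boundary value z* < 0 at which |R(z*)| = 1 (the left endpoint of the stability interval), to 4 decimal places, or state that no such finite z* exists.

z* = -2.0000.

Test eqn y'=λy, z=hλ:
  order 1, 1-stage ⇒ R(z)=1+z
  (e.g. R(-0.98)=0.02000, |R|=0.02000)

Need |R(x)|<1, x<0.
x=-0.98: |R|=0.0200
|R(-1.25)|=0.2500 |R(-1.21)|=0.2100 |R(-0.6)|=0.4000
Bisect:
  x_lo=-2.4206 |R|=1.4206  x_hi=-0.2808 |R|=0.7192
  mid=-1.35070 |R|=0.35070 →hi
  mid=-1.88564 |R|=0.88564 →hi
  mid=-2.15311 |R|=1.15311 →lo
  mid=-2.01938 |R|=1.01938 →lo
  mid=-1.95251 |R|=0.95251 →hi
  mid=-1.98594 |R|=0.98594 →hi
  mid=-2.00266 |R|=1.00266 →lo
  mid=-1.99430 |R|=0.99430 →hi
  mid=-1.99848 |R|=0.99848 →hi
  mid=-2.00057 |R|=1.00057 →lo
  ...
  [-2.00005,-1.99992] ⇒ x*=-2.0000
Interval (-2.0000, 0).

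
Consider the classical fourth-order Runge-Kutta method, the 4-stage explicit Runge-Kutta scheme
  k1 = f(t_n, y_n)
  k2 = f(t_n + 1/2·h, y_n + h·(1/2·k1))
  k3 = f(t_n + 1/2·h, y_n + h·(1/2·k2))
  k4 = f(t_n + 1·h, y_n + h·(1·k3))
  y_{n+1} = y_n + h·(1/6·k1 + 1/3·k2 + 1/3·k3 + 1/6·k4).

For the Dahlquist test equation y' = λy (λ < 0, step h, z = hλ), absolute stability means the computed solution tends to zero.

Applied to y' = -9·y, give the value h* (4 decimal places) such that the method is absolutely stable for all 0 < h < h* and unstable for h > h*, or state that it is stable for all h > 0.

(-2.7853,0); λ=-9 ⇒ h* = 0.3095.

Test eqn y'=λy, z=hλ:
  order 4, 4-stage ⇒ R(z)=1+z+z^2/2+z^3/6+z^4/24
  (e.g. R(-1.52)=0.27231, |R|=0.27231)

Solve |R(x)|<1 on ℝ⁻.
x=-1.52: |R|=0.2723
|R(-3.12)|=1.6336 |R(-2.38)|=0.5422 |R(-0.87)|=0.4226
Bisect:
  x_lo=-3.5414 |R|=2.8807  x_hi=-0.2041 |R|=0.8154
  mid=-1.87274 |R|=0.29868 →hi
  mid=-2.70707 |R|=0.88833 →hi
  mid=-3.12424 |R|=1.64341 →lo
  mid=-2.91565 |R|=1.21500 →lo
  mid=-2.81136 |R|=1.04002 →lo
  mid=-2.75922 |R|=0.96139 →hi
  mid=-2.78529 |R|=0.99999 →hi
  mid=-2.79833 |R|=1.01983 →lo
  mid=-2.79181 |R|=1.00987 →lo
  mid=-2.78855 |R|=1.00492 →lo
  ...
  [-2.78549,-2.78529] ⇒ x*=-2.7853
So |R|<1 on (-2.7853, 0).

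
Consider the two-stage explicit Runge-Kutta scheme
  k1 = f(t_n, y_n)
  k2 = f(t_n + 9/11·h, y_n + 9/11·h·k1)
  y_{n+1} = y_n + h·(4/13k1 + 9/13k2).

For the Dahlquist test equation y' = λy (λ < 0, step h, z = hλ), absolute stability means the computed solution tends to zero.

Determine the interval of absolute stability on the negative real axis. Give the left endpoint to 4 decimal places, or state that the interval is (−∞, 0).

(-1.7654, 0).

Test eqn y'=λy, z=hλ:
  k1=λy_n ⇒ h·k1=z·y_n;  k2=λ(1+9/11z)y_n ⇒ h·k2=z(1+9/11z)y_n
  y_{n+1}/y_n = 1 + 4/13z + 9/13z(1+9/11z) = 1 + z + 81/143z²
  ⇒ R(z) = 1 + z + 81/143z².

Boundary: |R(x)|=1, x<0.
x=-1: |R|=0.5664
R=1: x+81/143x²=0 ⇒ x=−143/81=-1.7654; min R=1−1/(4·81/143)=0.5586>−1
Confirm numerically:
  x=-1.294: |R|=0.65446 <1
  x=-1.194: |R|=0.61353 <1
  x=-1.142: |R|=0.59672 <1
  x=-0.731: |R|=0.57168 <1
  x=-2.009: |R|=1.27717 >1
  x=-1.947: |R|=1.20024 >1
  x=-1.899: |R|=1.14367 >1
Stable set (-1.7654, 0).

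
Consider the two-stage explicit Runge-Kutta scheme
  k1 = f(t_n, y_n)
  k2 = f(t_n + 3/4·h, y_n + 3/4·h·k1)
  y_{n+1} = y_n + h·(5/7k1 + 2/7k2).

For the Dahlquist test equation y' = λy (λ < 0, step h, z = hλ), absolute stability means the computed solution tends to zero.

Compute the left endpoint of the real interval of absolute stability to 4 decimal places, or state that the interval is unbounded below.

left endpoint -4.6667.

On y'=λy, z=hλ:
  k1=λy_n ⇒ h·k1=z·y_n;  k2=λ(1+3/4z)y_n ⇒ h·k2=z(1+3/4z)y_n
  y_{n+1}/y_n = 1 + 5/7z + 2/7z(1+3/4z) = 1 + z + 3/14z²
  R(z) = 1 + z + 3/14z².

Boundary: |R(x)|=1, x<0.
x=-1.06: |R|=0.1808
R=1: x+3/14x²=0 ⇒ x=−14/3=-4.6667; min R=1−1/(4·3/14)=-0.1667>−1
Confirm numerically:
  x=-2.678: |R|=0.14121 <1
  x=-2.676: |R|=0.14151 <1
  x=-2.138: |R|=0.15849 <1
  x=-5.225: |R|=1.62513 >1
  x=-4.933: |R|=1.28153 >1
  x=-4.748: |R|=1.08275 >1
So |R|<1 on (-4.6667, 0).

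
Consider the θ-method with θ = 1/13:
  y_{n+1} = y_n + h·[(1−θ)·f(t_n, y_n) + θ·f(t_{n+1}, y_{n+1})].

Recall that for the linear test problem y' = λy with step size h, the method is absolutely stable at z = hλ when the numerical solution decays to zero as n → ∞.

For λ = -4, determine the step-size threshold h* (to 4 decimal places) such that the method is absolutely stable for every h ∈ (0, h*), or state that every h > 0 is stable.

(-2.3636,0); λ=-4 ⇒ h* = (26/11)/4 = 0.5909.

Set f=λy, z=hλ:
  y_{n+1} = y_n + z·[12/13·y_n + 1/13·y_{n+1}] ⇒ (1 − 1/13z)y_{n+1} = (1 + 12/13z)y_n
  R(z) = (1 + 12/13z)/(1 − 1/13z).

Find x<0 with |R(x)|<1.
x=-0.38: |R|=0.6308
R=−1: 1+12/13x = −1+1/13x ⇒ -11/13x=2 ⇒ x=2/(-11/13)=-2.3636
Confirm numerically:
  x=-2.108: |R|=0.81387 <1
  x=-1.156: |R|=0.06160 <1
  x=-1.138: |R|=0.04640 <1
  x=-2.926: |R|=1.38842 >1
  x=-2.792: |R|=1.29838 >1
  x=-2.386: |R|=1.01599 >1
So |R|<1 on (-2.3636, 0).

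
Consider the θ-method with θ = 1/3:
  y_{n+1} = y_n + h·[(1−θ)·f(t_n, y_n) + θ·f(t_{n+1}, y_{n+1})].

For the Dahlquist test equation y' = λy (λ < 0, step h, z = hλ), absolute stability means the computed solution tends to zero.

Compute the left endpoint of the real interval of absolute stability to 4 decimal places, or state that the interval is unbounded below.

With y'=λy (z=hλ):
  y_{n+1} = y_n + z·[2/3·y_n + 1/3·y_{n+1}] ⇒ (1 − 1/3z)y_{n+1} = (1 + 2/3z)y_n
  ⇒ R(z) = (1 + 2/3z)/(1 − 1/3z).

Find x<0 with |R(x)|<1.
x=-1.19: |R|=0.1480
R=−1: 1+2/3x = −1+1/3x ⇒ -1/3x=2 ⇒ x=2/(-1/3)=-6.0000
Confirm numerically:
  x=-3.934: |R|=0.70205 <1
  x=-3.186: |R|=0.54510 <1
  x=-2.691: |R|=0.41856 <1
  x=-6.545: |R|=1.05710 >1
  x=-6.511: |R|=1.05373 >1
Interval (-6.0000, 0).

left endpoint -6.0000.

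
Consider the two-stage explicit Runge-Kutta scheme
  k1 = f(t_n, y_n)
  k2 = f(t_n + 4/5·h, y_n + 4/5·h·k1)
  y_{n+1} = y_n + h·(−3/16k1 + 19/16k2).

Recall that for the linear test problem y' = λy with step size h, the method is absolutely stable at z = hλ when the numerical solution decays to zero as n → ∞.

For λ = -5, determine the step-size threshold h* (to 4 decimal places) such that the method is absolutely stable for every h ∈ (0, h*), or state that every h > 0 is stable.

(-1.0526,0); λ=-5 ⇒ h* = (20/19)/5 = 0.2105.

On y'=λy, z=hλ:
  k1=λy_n ⇒ h·k1=z·y_n;  k2=λ(1+4/5z)y_n ⇒ h·k2=z(1+4/5z)y_n
  y_{n+1}/y_n = 1 − 3/16z + 19/16z(1+4/5z) = 1 + z + 19/20z²
  ⇒ R(z) = 1 + z + 19/20z².

Solve |R(x)|<1 on ℝ⁻.
x=-1.68: |R|=2.0013
R=1: x+19/20x²=0 ⇒ x=−20/19=-1.0526; min R=1−1/(4·19/20)=0.7368>−1
Confirm numerically:
  x=-0.963: |R|=0.91800 <1
  x=-0.909: |R|=0.87597 <1
  x=-0.755: |R|=0.78652 <1
  x=-0.431: |R|=0.74547 <1
  x=-1.555: |R|=1.74212 >1
  x=-1.207: |R|=1.17701 >1
  x=-1.127: |R|=1.07962 >1
Stable set (-1.0526, 0).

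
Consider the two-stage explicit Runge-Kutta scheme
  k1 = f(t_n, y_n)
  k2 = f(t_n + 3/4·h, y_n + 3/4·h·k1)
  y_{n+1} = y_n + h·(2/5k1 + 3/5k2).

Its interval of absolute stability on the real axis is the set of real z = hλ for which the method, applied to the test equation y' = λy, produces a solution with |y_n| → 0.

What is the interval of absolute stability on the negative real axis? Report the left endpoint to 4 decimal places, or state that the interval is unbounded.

On y'=λy, z=hλ:
  k1=λy_n ⇒ h·k1=z·y_n;  k2=λ(1+3/4z)y_n ⇒ h·k2=z(1+3/4z)y_n
  y_{n+1}/y_n = 1 + 2/5z + 3/5z(1+3/4z) = 1 + z + 9/20z²
  ⇒ R(z) = 1 + z + 9/20z².

Solve |R(x)|<1 on ℝ⁻.
x=-1.56: |R|=0.5351
R=1: x+9/20x²=0 ⇒ x=−20/9=-2.2222; min R=1−1/(4·9/20)=0.4444>−1
Confirm numerically:
  x=-1.847: |R|=0.68813 <1
  x=-1.635: |R|=0.56795 <1
  x=-0.907: |R|=0.46319 <1
  x=-2.547: |R|=1.37224 >1
  x=-2.309: |R|=1.09017 >1
So |R|<1 on (-2.2222, 0).

(-2.2222, 0).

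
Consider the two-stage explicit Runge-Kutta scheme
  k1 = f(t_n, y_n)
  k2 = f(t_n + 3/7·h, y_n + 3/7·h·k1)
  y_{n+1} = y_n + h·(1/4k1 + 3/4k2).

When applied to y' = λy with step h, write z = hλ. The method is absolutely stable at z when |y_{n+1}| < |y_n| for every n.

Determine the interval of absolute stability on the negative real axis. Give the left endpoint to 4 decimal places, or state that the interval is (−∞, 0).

(-3.1111, 0).

Set f=λy, z=hλ:
  k1=λy_n ⇒ h·k1=z·y_n;  k2=λ(1+3/7z)y_n ⇒ h·k2=z(1+3/7z)y_n
  y_{n+1}/y_n = 1 + 1/4z + 3/4z(1+3/7z) = 1 + z + 9/28z²
  R(z) = 1 + z + 9/28z².

Boundary: |R(x)|=1, x<0.
x=-1.48: |R|=0.2241
R=1: x+9/28x²=0 ⇒ x=−28/9=-3.1111; min R=1−1/(4·9/28)=0.2222>−1
Confirm numerically:
  x=-3.059: |R|=0.94876 <1
  x=-2.527: |R|=0.52556 <1
  x=-2.294: |R|=0.39750 <1
  x=-3.576: |R|=1.53436 >1
  x=-3.567: |R|=1.52269 >1
Stable set (-3.1111, 0).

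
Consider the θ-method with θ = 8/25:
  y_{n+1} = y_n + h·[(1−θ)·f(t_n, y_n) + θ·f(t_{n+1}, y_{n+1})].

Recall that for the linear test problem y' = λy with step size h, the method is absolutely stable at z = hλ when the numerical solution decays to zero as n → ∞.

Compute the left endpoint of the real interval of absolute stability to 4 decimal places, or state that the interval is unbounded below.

z* = -5.5556.

On y'=λy, z=hλ:
  y_{n+1} = y_n + z·[17/25·y_n + 8/25·y_{n+1}] ⇒ (1 − 8/25z)y_{n+1} = (1 + 17/25z)y_n
  R(z) = (1 + 17/25z)/(1 − 8/25z).

Solve |R(x)|<1 on ℝ⁻.
x=-1.19: |R|=0.1382
R=−1: 1+17/25x = −1+8/25x ⇒ -9/25x=2 ⇒ x=2/(-9/25)=-5.5556
Confirm numerically:
  x=-5.439: |R|=0.98469 <1
  x=-4.632: |R|=0.86606 <1
  x=-4.162: |R|=0.78486 <1
  x=-2.878: |R|=0.49821 <1
  x=-6.113: |R|=1.06789 >1
  x=-5.850: |R|=1.03691 >1
Interval (-5.5556, 0).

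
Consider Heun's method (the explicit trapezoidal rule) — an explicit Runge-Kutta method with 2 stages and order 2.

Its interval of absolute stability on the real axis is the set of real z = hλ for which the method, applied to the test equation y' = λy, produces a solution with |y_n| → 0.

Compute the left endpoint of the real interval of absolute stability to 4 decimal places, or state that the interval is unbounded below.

z* = -2.0000.

On y'=λy, z=hλ:
  order 2, 2-stage ⇒ R(z)=1+z+z^2/2
  (e.g. R(-1.37)=0.56845, |R|=0.56845)

Need |R(x)|<1, x<0.
x=-1.37: |R|=0.5685
|R(-2.34)|=1.3978 |R(-1.6)|=0.6800 |R(-1.12)|=0.5072
Bisect:
  x_lo=-2.4684 |R|=1.5782  x_hi=-0.1124 |R|=0.8939
  mid=-1.29044 |R|=0.54218 →hi
  mid=-1.87944 |R|=0.88670 →hi
  mid=-2.17394 |R|=1.18906 →lo
  mid=-2.02669 |R|=1.02704 →lo
  mid=-1.95306 |R|=0.95416 →hi
  mid=-1.98987 |R|=0.98992 →hi
  mid=-2.00828 |R|=1.00831 →lo
  mid=-1.99908 |R|=0.99908 →hi
  mid=-2.00368 |R|=1.00368 →lo
  mid=-2.00138 |R|=1.00138 →lo
  ...
  [-2.00008,-1.99994] ⇒ x*=-2.0000
Interval (-2.0000, 0).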